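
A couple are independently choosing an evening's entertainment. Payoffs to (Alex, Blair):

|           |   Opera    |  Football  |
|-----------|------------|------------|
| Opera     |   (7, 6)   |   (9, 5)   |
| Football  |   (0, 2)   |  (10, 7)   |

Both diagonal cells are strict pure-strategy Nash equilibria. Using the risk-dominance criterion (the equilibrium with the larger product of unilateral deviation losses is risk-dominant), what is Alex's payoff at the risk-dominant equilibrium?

7

At both Opera: Alex loses 7 − 0 = 7 by deviating; Blair loses 6 − 5 = 1. Product = 7·1 = 7.
At both Football: Alex loses 10 − 9 = 1 by deviating; Blair loses 7 − 2 = 5. Product = 1·5 = 5.
7 > 5, so both Opera is risk-dominant. Alex's payoff there is 7.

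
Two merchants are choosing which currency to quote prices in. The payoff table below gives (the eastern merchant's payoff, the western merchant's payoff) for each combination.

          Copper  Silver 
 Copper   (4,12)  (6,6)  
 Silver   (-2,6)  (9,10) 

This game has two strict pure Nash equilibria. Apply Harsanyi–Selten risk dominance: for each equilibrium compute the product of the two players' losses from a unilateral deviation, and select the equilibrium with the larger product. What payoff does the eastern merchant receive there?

At both Copper: the eastern merchant loses 4 − (-2) = 6 by deviating; the western merchant loses 12 − 6 = 6. Product = 6·6 = 36.
At both Silver: the eastern merchant loses 9 − 6 = 3 by deviating; the western merchant loses 10 − 6 = 4. Product = 3·4 = 12.
36 > 12, so both Copper is risk-dominant. The eastern merchant's payoff there is 4.

4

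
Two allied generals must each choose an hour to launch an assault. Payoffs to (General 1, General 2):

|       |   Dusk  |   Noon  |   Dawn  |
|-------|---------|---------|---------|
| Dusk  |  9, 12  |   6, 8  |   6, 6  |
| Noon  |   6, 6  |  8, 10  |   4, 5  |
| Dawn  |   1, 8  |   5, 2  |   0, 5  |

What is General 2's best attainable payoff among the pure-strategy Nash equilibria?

Both Dusk is a pure NE (General 1: 9 ≥ 6; General 2: 12 ≥ 8). General 2 gets 12.
Both Noon is a pure NE (General 1: 8 ≥ 6; General 2: 10 ≥ 6). General 2 gets 10.
Every other cell has a profitable deviation for at least one player. Highest of {12, 10} is 12.

12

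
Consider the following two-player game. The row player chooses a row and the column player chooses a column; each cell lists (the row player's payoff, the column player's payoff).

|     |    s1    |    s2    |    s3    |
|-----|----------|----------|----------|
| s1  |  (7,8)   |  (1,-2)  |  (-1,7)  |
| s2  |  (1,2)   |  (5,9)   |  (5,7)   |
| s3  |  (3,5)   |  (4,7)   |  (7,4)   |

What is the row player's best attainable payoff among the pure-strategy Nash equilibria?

7

Both s1 is a pure NE (the row player: 7 ≥ 3; the column player: 8 ≥ 7). The row player gets 7.
Both s2 is a pure NE (the row player: 5 ≥ 4; the column player: 9 ≥ 7). The row player gets 5.
Every other cell has a profitable deviation for at least one player. Highest of {7, 5} is 7.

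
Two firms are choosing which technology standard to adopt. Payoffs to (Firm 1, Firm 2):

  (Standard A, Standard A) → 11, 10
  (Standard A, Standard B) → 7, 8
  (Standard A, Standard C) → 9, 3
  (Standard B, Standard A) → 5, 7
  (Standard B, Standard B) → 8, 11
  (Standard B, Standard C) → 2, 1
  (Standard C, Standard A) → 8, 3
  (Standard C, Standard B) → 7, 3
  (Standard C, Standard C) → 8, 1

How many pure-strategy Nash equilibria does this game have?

2

Both Standard A: Firm 1 gets 11 (best alternative 8); Firm 2 gets 10 (best alternative 8). Neither deviates — NE.
Both Standard B: Firm 1 gets 8 (best alternative 7); Firm 2 gets 11 (best alternative 7). Neither deviates — NE.
Both Standard C is not a NE: Firm 1 would switch to Standard A (9 > 8).
No other cell survives both best-response checks, so there are 2 pure NE.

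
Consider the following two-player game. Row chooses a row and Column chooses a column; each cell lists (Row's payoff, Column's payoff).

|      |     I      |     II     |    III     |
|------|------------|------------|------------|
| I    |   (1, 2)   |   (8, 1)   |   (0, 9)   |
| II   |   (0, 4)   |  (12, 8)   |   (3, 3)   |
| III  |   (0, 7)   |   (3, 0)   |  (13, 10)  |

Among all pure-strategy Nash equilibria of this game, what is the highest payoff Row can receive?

13

Both II is a pure NE (Row: 12 ≥ 8; Column: 8 ≥ 4). Row gets 12.
Both III is a pure NE (Row: 13 ≥ 3; Column: 10 ≥ 7). Row gets 13.
Every other cell has a profitable deviation for at least one player. Highest of {12, 13} is 13.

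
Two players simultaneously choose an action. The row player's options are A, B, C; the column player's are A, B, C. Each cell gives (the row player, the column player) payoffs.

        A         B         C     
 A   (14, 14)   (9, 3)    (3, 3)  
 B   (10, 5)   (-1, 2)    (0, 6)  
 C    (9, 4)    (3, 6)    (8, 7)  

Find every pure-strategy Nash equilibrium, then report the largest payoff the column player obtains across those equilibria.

14

Both A is a pure NE (the row player: 14 ≥ 10; the column player: 14 ≥ 3). The column player gets 14.
Both C is a pure NE (the row player: 8 ≥ 3; the column player: 7 ≥ 6). The column player gets 7.
Every other cell has a profitable deviation for at least one player. Highest of {14, 7} is 14.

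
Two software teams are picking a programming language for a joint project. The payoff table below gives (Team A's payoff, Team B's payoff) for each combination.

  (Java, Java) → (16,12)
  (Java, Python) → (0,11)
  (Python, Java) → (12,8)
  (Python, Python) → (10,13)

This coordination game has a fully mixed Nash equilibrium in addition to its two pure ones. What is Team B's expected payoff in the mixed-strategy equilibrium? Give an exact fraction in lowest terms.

Team A mixes with probability p on Java, chosen so Team B is indifferent: 12p + 8(1−p) = 11p + 13(1−p) gives p = 5/6.
Team B's expected payoff is 12·5/6 + 8·1/6 = 34/3.

34/3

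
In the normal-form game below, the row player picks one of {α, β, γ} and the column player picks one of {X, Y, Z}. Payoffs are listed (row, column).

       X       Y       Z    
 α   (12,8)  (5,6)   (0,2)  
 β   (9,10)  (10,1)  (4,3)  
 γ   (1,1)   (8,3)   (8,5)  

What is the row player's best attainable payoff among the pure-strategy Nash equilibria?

(α, X) is a pure NE (the row player: 12 ≥ 9; the column player: 8 ≥ 6). The row player gets 12.
(γ, Z) is a pure NE (the row player: 8 ≥ 4; the column player: 5 ≥ 3). The row player gets 8.
Every other cell has a profitable deviation for at least one player. Highest of {12, 8} is 12.

12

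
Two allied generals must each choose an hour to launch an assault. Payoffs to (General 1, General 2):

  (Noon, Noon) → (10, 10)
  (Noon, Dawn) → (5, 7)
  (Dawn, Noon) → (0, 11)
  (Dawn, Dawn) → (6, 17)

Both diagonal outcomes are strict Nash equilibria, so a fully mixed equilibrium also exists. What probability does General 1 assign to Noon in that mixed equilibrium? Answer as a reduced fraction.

2/3

General 1's mix p on Noon must make General 2 indifferent between Noon and Dawn.
General 2's payoff from Noon: 10p + 11(1−p). From Dawn: 7p + 17(1−p).
Set equal: 3p = 6(1−p) → p = 6/9 = 2/3.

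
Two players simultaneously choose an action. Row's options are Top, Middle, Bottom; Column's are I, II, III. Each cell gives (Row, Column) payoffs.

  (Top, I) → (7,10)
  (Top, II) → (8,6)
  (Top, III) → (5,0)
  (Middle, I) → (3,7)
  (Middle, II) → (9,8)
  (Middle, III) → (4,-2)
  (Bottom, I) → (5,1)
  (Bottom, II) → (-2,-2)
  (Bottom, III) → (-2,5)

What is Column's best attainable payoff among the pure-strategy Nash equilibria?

10

(Top, I) is a pure NE (Row: 7 ≥ 5; Column: 10 ≥ 6). Column gets 10.
(Middle, II) is a pure NE (Row: 9 ≥ 8; Column: 8 ≥ 7). Column gets 8.
Every other cell has a profitable deviation for at least one player. Highest of {10, 8} is 10.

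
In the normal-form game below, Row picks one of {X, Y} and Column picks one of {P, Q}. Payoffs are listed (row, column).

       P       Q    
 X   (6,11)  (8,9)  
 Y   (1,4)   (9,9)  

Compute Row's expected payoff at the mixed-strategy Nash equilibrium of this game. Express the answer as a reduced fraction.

Column mixes with probability q on P, chosen so Row is indifferent: 6q + 8(1−q) = 1q + 9(1−q) gives q = 1/6.
Row's expected payoff (from either row, since indifferent) is 6·1/6 + 8·5/6 = 23/3.

23/3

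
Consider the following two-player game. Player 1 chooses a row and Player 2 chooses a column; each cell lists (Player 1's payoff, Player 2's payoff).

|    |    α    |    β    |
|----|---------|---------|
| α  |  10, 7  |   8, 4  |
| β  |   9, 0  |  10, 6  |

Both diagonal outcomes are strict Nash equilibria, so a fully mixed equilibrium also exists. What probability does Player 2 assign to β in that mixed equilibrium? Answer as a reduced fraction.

1/3

Player 2's mix q on α must make Player 1 indifferent between α and β.
Player 1's payoff from α: 10q + 8(1−q). From β: 9q + 10(1−q).
Set equal: 1q = 2(1−q) → q = 2/3.
Probability on β is 1 − 2/3 = 1/3.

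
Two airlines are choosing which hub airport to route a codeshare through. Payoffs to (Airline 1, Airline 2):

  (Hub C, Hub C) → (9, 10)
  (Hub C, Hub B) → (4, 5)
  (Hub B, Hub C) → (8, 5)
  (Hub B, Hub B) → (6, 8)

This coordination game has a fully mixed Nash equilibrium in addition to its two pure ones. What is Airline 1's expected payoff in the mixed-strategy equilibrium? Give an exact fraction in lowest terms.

22/3

Airline 2 mixes with probability q on Hub C, chosen so Airline 1 is indifferent: 9q + 4(1−q) = 8q + 6(1−q) gives q = 2/3.
Airline 1's expected payoff (from either row, since indifferent) is 9·2/3 + 4·1/3 = 22/3.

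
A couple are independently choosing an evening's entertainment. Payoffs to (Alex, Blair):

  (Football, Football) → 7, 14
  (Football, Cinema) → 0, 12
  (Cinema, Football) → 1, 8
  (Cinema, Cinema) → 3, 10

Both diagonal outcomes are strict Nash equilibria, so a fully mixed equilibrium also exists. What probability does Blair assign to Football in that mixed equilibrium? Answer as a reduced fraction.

1/3

Blair's mix q on Football must make Alex indifferent between Football and Cinema.
Alex's payoff from Football: 7q + 0(1−q). From Cinema: 1q + 3(1−q).
Set equal: 6q = 3(1−q) → q = 3/9 = 1/3.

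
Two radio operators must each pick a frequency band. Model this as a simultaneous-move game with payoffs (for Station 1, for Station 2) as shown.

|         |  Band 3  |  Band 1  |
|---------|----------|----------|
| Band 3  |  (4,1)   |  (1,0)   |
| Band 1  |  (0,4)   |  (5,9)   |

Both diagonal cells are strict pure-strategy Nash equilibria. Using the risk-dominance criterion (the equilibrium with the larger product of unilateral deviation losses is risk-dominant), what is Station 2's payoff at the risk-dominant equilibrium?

At both Band 3: Station 1 loses 4 − 0 = 4 by deviating; Station 2 loses 1 − 0 = 1. Product = 4·1 = 4.
At both Band 1: Station 1 loses 5 − 1 = 4 by deviating; Station 2 loses 9 − 4 = 5. Product = 4·5 = 20.
20 > 4, so both Band 1 is risk-dominant. Station 2's payoff there is 9.

9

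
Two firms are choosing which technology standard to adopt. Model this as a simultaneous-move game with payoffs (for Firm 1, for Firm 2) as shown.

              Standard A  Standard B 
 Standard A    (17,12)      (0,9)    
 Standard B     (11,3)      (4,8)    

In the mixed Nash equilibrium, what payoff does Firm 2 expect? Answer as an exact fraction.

69/8

Firm 1 mixes with probability p on Standard A, chosen so Firm 2 is indifferent: 12p + 3(1−p) = 9p + 8(1−p) gives p = 5/8.
Firm 2's expected payoff is 12·5/8 + 3·3/8 = 69/8.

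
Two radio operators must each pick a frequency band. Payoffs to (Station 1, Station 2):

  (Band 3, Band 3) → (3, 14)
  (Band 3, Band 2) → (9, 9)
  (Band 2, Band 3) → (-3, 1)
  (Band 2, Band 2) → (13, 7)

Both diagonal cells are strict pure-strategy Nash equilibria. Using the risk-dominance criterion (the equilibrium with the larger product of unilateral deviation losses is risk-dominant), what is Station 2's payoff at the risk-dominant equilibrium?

14

At both Band 3: Station 1 loses 3 − (-3) = 6 by deviating; Station 2 loses 14 − 9 = 5. Product = 6·5 = 30.
At both Band 2: Station 1 loses 13 − 9 = 4 by deviating; Station 2 loses 7 − 1 = 6. Product = 4·6 = 24.
30 > 24, so both Band 3 is risk-dominant. Station 2's payoff there is 14.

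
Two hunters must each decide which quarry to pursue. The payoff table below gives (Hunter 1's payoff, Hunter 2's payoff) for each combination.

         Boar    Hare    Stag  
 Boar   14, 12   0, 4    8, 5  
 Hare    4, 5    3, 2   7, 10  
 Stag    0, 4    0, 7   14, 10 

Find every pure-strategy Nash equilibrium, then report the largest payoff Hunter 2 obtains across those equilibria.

12

Both Boar is a pure NE (Hunter 1: 14 ≥ 4; Hunter 2: 12 ≥ 5). Hunter 2 gets 12.
Both Stag is a pure NE (Hunter 1: 14 ≥ 8; Hunter 2: 10 ≥ 7). Hunter 2 gets 10.
Every other cell has a profitable deviation for at least one player. Highest of {12, 10} is 12.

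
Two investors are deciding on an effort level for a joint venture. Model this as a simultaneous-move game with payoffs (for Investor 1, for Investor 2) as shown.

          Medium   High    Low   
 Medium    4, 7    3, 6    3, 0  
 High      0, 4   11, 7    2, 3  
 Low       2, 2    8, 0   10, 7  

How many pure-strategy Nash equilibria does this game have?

3

Both Medium: Investor 1 gets 4 (best alternative 2); Investor 2 gets 7 (best alternative 6). Neither deviates — NE.
Both High: Investor 1 gets 11 (best alternative 8); Investor 2 gets 7 (best alternative 4). Neither deviates — NE.
Both Low: Investor 1 gets 10 (best alternative 3); Investor 2 gets 7 (best alternative 2). Neither deviates — NE.
(High, Medium) is not a NE: Investor 1 would switch to Medium (4 > 0).
No other cell survives both best-response checks, so there are 3 pure NE.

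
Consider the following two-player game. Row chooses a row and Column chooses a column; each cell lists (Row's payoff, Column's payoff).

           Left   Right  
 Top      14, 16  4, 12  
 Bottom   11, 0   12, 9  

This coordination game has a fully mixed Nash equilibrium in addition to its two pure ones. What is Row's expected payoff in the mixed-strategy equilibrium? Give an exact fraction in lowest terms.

Column mixes with probability q on Left, chosen so Row is indifferent: 14q + 4(1−q) = 11q + 12(1−q) gives q = 8/11.
Row's expected payoff (from either row, since indifferent) is 14·8/11 + 4·3/11 = 124/11.

124/11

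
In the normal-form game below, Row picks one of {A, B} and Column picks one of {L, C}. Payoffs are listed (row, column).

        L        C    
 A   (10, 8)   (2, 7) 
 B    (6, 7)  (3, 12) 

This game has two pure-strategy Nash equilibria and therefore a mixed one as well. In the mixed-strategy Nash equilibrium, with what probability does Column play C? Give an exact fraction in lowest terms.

Column's mix q on L must make Row indifferent between A and B.
Row's payoff from A: 10q + 2(1−q). From B: 6q + 3(1−q).
Set equal: 4q = 1(1−q) → q = 1/5.
Probability on C is 1 − 1/5 = 4/5.

4/5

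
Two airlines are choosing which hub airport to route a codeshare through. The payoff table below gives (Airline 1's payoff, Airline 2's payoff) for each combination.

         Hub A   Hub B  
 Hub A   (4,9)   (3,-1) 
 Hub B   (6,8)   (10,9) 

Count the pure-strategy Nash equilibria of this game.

Both Hub B: Airline 1 gets 10 (best alternative 3); Airline 2 gets 9 (best alternative 8). Neither deviates — NE.
Both Hub A is not a NE: Airline 1 would switch to Hub B (6 > 4).
No other cell survives both best-response checks, so there is 1 pure NE.

1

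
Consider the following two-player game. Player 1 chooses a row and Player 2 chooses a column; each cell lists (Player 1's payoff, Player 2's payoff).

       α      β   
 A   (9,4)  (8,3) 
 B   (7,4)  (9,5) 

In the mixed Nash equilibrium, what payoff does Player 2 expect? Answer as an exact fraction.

Player 1 mixes with probability p on A, chosen so Player 2 is indifferent: 4p + 4(1−p) = 3p + 5(1−p) gives p = 1/2.
Player 2's expected payoff is 4·1/2 + 4·1/2 = 4.

4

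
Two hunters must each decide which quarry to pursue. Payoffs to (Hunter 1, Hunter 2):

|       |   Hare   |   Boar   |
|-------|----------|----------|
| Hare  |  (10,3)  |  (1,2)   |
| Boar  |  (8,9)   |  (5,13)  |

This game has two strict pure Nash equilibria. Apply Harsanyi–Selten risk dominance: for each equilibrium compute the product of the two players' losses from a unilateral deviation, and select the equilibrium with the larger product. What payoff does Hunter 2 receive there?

13

At both Hare: Hunter 1 loses 10 − 8 = 2 by deviating; Hunter 2 loses 3 − 2 = 1. Product = 2·1 = 2.
At both Boar: Hunter 1 loses 5 − 1 = 4 by deviating; Hunter 2 loses 13 − 9 = 4. Product = 4·4 = 16.
16 > 2, so both Boar is risk-dominant. Hunter 2's payoff there is 13.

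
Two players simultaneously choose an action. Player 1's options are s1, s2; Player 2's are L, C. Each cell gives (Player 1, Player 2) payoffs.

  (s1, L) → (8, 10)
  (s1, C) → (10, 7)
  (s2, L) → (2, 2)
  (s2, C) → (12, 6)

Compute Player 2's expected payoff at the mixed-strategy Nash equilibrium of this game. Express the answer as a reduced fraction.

Player 1 mixes with probability p on s1, chosen so Player 2 is indifferent: 10p + 2(1−p) = 7p + 6(1−p) gives p = 4/7.
Player 2's expected payoff is 10·4/7 + 2·3/7 = 46/7.

46/7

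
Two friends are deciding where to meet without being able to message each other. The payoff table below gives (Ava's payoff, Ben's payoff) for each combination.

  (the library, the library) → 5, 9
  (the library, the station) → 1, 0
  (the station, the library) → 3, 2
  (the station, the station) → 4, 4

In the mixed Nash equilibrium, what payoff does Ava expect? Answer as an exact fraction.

Ben mixes with probability q on the library, chosen so Ava is indifferent: 5q + 1(1−q) = 3q + 4(1−q) gives q = 3/5.
Ava's expected payoff (from either row, since indifferent) is 5·3/5 + 1·2/5 = 17/5.

17/5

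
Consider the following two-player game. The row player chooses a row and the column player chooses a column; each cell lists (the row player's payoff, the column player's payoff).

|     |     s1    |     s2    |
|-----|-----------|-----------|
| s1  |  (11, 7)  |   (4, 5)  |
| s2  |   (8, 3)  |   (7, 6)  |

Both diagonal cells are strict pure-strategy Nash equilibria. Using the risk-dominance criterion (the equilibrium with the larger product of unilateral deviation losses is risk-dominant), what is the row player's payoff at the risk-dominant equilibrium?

7

At both s1: the row player loses 11 − 8 = 3 by deviating; the column player loses 7 − 5 = 2. Product = 3·2 = 6.
At both s2: the row player loses 7 − 4 = 3 by deviating; the column player loses 6 − 3 = 3. Product = 3·3 = 9.
9 > 6, so both s2 is risk-dominant. The row player's payoff there is 7.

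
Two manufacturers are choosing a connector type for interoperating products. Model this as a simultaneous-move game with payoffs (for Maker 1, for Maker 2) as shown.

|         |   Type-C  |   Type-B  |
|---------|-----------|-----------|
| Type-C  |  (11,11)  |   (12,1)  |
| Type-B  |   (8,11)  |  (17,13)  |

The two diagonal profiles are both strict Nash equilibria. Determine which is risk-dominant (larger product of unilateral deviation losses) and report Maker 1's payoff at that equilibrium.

At both Type-C: Maker 1 loses 11 − 8 = 3 by deviating; Maker 2 loses 11 − 1 = 10. Product = 3·10 = 30.
At both Type-B: Maker 1 loses 17 − 12 = 5 by deviating; Maker 2 loses 13 − 11 = 2. Product = 5·2 = 10.
30 > 10, so both Type-C is risk-dominant. Maker 1's payoff there is 11.

11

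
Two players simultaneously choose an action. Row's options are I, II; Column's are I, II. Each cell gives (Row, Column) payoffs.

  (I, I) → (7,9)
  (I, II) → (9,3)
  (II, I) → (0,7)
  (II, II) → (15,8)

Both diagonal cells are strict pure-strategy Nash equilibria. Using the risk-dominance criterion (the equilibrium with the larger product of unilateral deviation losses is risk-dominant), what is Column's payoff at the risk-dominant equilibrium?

9

At both I: Row loses 7 − 0 = 7 by deviating; Column loses 9 − 3 = 6. Product = 7·6 = 42.
At both II: Row loses 15 − 9 = 6 by deviating; Column loses 8 − 7 = 1. Product = 6·1 = 6.
42 > 6, so both I is risk-dominant. Column's payoff there is 9.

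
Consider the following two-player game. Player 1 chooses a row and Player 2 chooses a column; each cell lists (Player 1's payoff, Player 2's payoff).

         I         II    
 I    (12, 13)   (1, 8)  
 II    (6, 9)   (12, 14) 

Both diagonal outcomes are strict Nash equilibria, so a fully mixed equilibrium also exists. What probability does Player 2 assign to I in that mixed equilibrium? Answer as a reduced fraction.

Player 2's mix q on I must make Player 1 indifferent between I and II.
Player 1's payoff from I: 12q + 1(1−q). From II: 6q + 12(1−q).
Set equal: 6q = 11(1−q) → q = 11/17.

11/17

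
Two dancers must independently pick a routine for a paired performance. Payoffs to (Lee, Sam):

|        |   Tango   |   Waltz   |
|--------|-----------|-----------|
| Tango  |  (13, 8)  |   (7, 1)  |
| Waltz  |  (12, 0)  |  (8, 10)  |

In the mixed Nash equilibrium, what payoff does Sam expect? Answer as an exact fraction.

80/17

Lee mixes with probability p on Tango, chosen so Sam is indifferent: 8p + 0(1−p) = 1p + 10(1−p) gives p = 10/17.
Sam's expected payoff is 8·10/17 + 0·7/17 = 80/17.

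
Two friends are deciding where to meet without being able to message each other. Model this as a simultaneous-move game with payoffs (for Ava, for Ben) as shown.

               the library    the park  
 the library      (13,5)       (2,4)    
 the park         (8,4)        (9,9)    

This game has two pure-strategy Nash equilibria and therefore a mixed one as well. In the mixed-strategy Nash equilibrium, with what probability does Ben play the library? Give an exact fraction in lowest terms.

7/12

Ben's mix q on the library must make Ava indifferent between the library and the park.
Ava's payoff from the library: 13q + 2(1−q). From the park: 8q + 9(1−q).
Set equal: 5q = 7(1−q) → q = 7/12.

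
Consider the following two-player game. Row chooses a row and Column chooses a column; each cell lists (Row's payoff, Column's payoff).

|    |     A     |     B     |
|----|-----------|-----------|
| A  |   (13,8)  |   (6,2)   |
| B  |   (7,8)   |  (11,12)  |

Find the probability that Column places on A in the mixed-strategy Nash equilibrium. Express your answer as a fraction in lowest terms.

5/11

Column's mix q on A must make Row indifferent between A and B.
Row's payoff from A: 13q + 6(1−q). From B: 7q + 11(1−q).
Set equal: 6q = 5(1−q) → q = 5/11.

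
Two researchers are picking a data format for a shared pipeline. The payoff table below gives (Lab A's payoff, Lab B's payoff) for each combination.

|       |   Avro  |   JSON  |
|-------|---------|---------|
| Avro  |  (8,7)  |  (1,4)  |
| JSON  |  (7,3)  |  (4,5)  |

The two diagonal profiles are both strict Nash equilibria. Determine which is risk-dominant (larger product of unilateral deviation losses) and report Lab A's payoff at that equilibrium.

4

At both Avro: Lab A loses 8 − 7 = 1 by deviating; Lab B loses 7 − 4 = 3. Product = 1·3 = 3.
At both JSON: Lab A loses 4 − 1 = 3 by deviating; Lab B loses 5 − 3 = 2. Product = 3·2 = 6.
6 > 3, so both JSON is risk-dominant. Lab A's payoff there is 4.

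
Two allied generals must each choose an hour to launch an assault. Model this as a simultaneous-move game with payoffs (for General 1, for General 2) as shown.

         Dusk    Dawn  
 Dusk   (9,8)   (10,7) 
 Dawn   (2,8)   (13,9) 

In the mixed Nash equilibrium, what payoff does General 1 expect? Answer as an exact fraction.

General 2 mixes with probability q on Dusk, chosen so General 1 is indifferent: 9q + 10(1−q) = 2q + 13(1−q) gives q = 3/10.
General 1's expected payoff (from either row, since indifferent) is 9·3/10 + 10·7/10 = 97/10.

97/10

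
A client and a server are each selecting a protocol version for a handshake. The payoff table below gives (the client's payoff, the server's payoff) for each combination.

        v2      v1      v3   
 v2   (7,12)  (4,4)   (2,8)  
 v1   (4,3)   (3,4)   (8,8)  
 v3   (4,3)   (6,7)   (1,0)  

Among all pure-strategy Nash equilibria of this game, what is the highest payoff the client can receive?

8

Both v2 is a pure NE (the client: 7 ≥ 4; the server: 12 ≥ 8). The client gets 7.
(v1, v3) is a pure NE (the client: 8 ≥ 2; the server: 8 ≥ 4). The client gets 8.
(v3, v1) is a pure NE (the client: 6 ≥ 4; the server: 7 ≥ 3). The client gets 6.
Every other cell has a profitable deviation for at least one player. Highest of {7, 8, 6} is 8.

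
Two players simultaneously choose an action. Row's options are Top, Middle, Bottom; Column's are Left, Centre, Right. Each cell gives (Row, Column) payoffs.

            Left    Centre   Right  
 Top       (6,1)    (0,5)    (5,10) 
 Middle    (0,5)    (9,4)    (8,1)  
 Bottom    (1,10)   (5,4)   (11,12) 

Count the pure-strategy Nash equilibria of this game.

(Bottom, Right): Row gets 11 (best alternative 8); Column gets 12 (best alternative 10). Neither deviates — NE.
(Middle, Centre) is not a NE: Column would switch to Left (5 > 4).
No other cell survives both best-response checks, so there is 1 pure NE.

1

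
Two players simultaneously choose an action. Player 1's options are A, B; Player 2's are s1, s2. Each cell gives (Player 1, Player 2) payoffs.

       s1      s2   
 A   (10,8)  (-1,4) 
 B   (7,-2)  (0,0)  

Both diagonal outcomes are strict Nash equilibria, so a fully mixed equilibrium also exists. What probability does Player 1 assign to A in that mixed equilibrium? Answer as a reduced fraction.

Player 1's mix p on A must make Player 2 indifferent between s1 and s2.
Player 2's payoff from s1: 8p + (-2)(1−p). From s2: 4p + 0(1−p).
Set equal: 4p = 2(1−p) → p = 2/6 = 1/3.

1/3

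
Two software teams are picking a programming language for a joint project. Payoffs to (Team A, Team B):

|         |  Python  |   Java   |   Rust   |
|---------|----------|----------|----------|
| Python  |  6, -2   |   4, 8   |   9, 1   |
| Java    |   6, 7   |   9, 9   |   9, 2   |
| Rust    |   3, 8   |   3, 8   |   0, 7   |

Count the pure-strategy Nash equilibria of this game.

1

Both Java: Team A gets 9 (best alternative 4); Team B gets 9 (best alternative 7). Neither deviates — NE.
Both Python is not a NE: Team B would switch to Java (8 > -2).
No other cell survives both best-response checks, so there is 1 pure NE.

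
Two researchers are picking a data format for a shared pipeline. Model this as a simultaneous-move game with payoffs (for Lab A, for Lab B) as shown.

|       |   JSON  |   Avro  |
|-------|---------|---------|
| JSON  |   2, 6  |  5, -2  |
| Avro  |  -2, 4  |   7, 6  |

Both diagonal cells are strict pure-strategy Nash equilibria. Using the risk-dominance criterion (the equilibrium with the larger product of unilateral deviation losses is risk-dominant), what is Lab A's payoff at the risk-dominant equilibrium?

2

At both JSON: Lab A loses 2 − (-2) = 4 by deviating; Lab B loses 6 − (-2) = 8. Product = 4·8 = 32.
At both Avro: Lab A loses 7 − 5 = 2 by deviating; Lab B loses 6 − 4 = 2. Product = 2·2 = 4.
32 > 4, so both JSON is risk-dominant. Lab A's payoff there is 2.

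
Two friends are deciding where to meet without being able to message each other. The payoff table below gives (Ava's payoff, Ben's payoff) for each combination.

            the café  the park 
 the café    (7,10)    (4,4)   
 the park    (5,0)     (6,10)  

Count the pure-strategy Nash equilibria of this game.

Both the café: Ava gets 7 (best alternative 5); Ben gets 10 (best alternative 4). Neither deviates — NE.
Both the park: Ava gets 6 (best alternative 4); Ben gets 10 (best alternative 0). Neither deviates — NE.
(the park, the café) is not a NE: Ava would switch to the café (7 > 5).
No other cell survives both best-response checks, so there are 2 pure NE.

2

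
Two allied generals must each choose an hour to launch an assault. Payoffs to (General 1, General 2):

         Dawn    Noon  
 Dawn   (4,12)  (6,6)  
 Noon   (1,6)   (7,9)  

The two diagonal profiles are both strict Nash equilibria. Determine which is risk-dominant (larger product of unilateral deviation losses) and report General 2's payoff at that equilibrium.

At both Dawn: General 1 loses 4 − 1 = 3 by deviating; General 2 loses 12 − 6 = 6. Product = 3·6 = 18.
At both Noon: General 1 loses 7 − 6 = 1 by deviating; General 2 loses 9 − 6 = 3. Product = 1·3 = 3.
18 > 3, so both Dawn is risk-dominant. General 2's payoff there is 12.

12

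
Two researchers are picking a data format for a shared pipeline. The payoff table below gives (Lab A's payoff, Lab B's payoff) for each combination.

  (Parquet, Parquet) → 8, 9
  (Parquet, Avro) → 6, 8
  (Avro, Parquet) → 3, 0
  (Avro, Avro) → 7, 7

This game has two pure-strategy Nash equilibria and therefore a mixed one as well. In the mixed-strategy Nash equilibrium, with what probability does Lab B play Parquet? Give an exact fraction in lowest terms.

Lab B's mix q on Parquet must make Lab A indifferent between Parquet and Avro.
Lab A's payoff from Parquet: 8q + 6(1−q). From Avro: 3q + 7(1−q).
Set equal: 5q = 1(1−q) → q = 1/6.

1/6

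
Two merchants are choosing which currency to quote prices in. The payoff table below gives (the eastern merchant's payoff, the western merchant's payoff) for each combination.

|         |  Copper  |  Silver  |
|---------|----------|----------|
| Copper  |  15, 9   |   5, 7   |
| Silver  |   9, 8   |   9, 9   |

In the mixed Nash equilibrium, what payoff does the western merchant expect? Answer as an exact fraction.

The eastern merchant mixes with probability p on Copper, chosen so the western merchant is indifferent: 9p + 8(1−p) = 7p + 9(1−p) gives p = 1/3.
The western merchant's expected payoff is 9·1/3 + 8·2/3 = 25/3.

25/3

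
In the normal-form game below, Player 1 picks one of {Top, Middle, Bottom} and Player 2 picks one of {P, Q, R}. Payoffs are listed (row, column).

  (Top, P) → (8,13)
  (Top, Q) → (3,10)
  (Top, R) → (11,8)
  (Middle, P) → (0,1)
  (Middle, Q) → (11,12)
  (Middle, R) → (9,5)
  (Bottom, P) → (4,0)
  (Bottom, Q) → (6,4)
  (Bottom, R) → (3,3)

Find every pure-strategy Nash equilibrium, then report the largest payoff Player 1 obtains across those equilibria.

11

(Top, P) is a pure NE (Player 1: 8 ≥ 4; Player 2: 13 ≥ 10). Player 1 gets 8.
(Middle, Q) is a pure NE (Player 1: 11 ≥ 6; Player 2: 12 ≥ 5). Player 1 gets 11.
Every other cell has a profitable deviation for at least one player. Highest of {8, 11} is 11.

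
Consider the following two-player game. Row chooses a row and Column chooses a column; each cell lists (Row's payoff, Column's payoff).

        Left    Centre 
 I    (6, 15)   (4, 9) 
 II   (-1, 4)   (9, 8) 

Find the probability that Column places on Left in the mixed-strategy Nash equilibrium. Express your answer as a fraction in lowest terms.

Column's mix q on Left must make Row indifferent between I and II.
Row's payoff from I: 6q + 4(1−q). From II: (-1)q + 9(1−q).
Set equal: 7q = 5(1−q) → q = 5/12.

5/12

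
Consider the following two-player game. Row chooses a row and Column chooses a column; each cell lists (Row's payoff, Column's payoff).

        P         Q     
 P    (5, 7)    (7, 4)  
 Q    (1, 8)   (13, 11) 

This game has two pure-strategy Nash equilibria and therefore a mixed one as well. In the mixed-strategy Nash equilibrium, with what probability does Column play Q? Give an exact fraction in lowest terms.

2/5

Column's mix q on P must make Row indifferent between P and Q.
Row's payoff from P: 5q + 7(1−q). From Q: 1q + 13(1−q).
Set equal: 4q = 6(1−q) → q = 6/10 = 3/5.
Probability on Q is 1 − 3/5 = 2/5.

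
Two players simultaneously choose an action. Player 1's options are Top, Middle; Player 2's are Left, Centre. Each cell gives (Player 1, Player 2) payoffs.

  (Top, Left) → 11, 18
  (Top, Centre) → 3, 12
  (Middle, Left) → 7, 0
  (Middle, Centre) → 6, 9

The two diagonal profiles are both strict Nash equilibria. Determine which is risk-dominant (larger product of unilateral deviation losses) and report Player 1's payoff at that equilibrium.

At (Top, Left): Player 1 loses 11 − 7 = 4 by deviating; Player 2 loses 18 − 12 = 6. Product = 4·6 = 24.
At (Middle, Centre): Player 1 loses 6 − 3 = 3 by deviating; Player 2 loses 9 − 0 = 9. Product = 3·9 = 27.
27 > 24, so (Middle, Centre) is risk-dominant. Player 1's payoff there is 6.

6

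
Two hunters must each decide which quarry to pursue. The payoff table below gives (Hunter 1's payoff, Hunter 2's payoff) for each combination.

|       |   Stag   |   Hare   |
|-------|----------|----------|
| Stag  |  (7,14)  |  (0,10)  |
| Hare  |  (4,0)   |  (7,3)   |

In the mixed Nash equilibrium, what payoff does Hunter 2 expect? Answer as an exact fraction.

6

Hunter 1 mixes with probability p on Stag, chosen so Hunter 2 is indifferent: 14p + 0(1−p) = 10p + 3(1−p) gives p = 3/7.
Hunter 2's expected payoff is 14·3/7 + 0·4/7 = 6.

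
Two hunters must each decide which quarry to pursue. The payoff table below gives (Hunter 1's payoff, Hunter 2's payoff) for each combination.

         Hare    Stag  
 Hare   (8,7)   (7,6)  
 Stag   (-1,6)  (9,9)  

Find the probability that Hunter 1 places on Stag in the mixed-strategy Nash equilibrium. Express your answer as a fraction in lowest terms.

1/4

Hunter 1's mix p on Hare must make Hunter 2 indifferent between Hare and Stag.
Hunter 2's payoff from Hare: 7p + 6(1−p). From Stag: 6p + 9(1−p).
Set equal: 1p = 3(1−p) → p = 3/4.
Probability on Stag is 1 − 3/4 = 1/4.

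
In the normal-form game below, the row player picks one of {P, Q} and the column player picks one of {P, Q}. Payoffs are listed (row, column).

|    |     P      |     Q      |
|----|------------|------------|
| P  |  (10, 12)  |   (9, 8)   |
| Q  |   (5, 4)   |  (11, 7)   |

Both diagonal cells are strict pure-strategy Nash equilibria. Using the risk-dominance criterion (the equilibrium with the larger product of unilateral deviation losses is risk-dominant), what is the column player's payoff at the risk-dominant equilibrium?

12

At both P: the row player loses 10 − 5 = 5 by deviating; the column player loses 12 − 8 = 4. Product = 5·4 = 20.
At both Q: the row player loses 11 − 9 = 2 by deviating; the column player loses 7 − 4 = 3. Product = 2·3 = 6.
20 > 6, so both P is risk-dominant. The column player's payoff there is 12.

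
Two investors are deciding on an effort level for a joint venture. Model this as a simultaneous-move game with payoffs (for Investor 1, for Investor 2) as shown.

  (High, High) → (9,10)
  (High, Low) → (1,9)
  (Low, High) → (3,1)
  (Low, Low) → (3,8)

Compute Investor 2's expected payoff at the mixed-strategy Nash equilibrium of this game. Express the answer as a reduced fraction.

Investor 1 mixes with probability p on High, chosen so Investor 2 is indifferent: 10p + 1(1−p) = 9p + 8(1−p) gives p = 7/8.
Investor 2's expected payoff is 10·7/8 + 1·1/8 = 71/8.

71/8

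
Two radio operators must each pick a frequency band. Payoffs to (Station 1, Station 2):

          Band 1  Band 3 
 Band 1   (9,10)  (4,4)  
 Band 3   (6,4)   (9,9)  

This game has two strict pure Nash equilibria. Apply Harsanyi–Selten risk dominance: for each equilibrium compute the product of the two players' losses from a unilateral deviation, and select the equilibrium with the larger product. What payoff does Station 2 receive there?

9

At both Band 1: Station 1 loses 9 − 6 = 3 by deviating; Station 2 loses 10 − 4 = 6. Product = 3·6 = 18.
At both Band 3: Station 1 loses 9 − 4 = 5 by deviating; Station 2 loses 9 − 4 = 5. Product = 5·5 = 25.
25 > 18, so both Band 3 is risk-dominant. Station 2's payoff there is 9.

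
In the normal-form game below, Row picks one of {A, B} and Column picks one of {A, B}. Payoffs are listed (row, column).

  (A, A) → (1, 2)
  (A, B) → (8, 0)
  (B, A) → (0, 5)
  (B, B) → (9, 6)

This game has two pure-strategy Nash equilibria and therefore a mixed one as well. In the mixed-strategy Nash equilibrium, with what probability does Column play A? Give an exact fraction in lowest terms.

Column's mix q on A must make Row indifferent between A and B.
Row's payoff from A: 1q + 8(1−q). From B: 0q + 9(1−q).
Set equal: 1q = 1(1−q) → q = 1/2.

1/2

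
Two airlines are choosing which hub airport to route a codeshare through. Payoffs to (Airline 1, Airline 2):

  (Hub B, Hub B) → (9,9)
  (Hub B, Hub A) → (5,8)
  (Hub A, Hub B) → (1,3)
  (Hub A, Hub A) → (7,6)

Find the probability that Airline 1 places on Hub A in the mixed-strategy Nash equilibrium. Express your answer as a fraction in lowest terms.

1/4

Airline 1's mix p on Hub B must make Airline 2 indifferent between Hub B and Hub A.
Airline 2's payoff from Hub B: 9p + 3(1−p). From Hub A: 8p + 6(1−p).
Set equal: 1p = 3(1−p) → p = 3/4.
Probability on Hub A is 1 − 3/4 = 1/4.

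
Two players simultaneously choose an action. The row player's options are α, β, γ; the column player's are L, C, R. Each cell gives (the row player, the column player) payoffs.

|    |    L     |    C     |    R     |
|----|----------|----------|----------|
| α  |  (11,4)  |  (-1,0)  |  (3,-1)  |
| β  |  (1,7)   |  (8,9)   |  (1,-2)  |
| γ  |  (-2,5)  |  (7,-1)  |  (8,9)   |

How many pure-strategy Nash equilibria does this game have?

3

(α, L): the row player gets 11 (best alternative 1); the column player gets 4 (best alternative 0). Neither deviates — NE.
(β, C): the row player gets 8 (best alternative 7); the column player gets 9 (best alternative 7). Neither deviates — NE.
(γ, R): the row player gets 8 (best alternative 3); the column player gets 9 (best alternative 5). Neither deviates — NE.
(β, R) is not a NE: the row player would switch to γ (8 > 1).
No other cell survives both best-response checks, so there are 3 pure NE.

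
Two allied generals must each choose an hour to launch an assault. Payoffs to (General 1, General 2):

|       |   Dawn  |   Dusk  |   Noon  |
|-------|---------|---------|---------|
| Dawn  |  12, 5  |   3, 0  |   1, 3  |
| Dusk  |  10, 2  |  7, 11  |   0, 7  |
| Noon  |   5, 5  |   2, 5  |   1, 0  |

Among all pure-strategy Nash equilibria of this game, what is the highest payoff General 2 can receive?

Both Dawn is a pure NE (General 1: 12 ≥ 10; General 2: 5 ≥ 3). General 2 gets 5.
Both Dusk is a pure NE (General 1: 7 ≥ 3; General 2: 11 ≥ 7). General 2 gets 11.
Every other cell has a profitable deviation for at least one player. Highest of {5, 11} is 11.

11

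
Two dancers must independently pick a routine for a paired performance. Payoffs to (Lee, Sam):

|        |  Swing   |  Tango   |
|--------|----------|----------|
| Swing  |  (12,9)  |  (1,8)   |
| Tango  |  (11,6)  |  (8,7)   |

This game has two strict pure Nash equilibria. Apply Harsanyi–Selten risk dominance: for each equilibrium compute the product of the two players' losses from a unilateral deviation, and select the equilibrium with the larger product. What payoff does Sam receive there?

At both Swing: Lee loses 12 − 11 = 1 by deviating; Sam loses 9 − 8 = 1. Product = 1·1 = 1.
At both Tango: Lee loses 8 − 1 = 7 by deviating; Sam loses 7 − 6 = 1. Product = 7·1 = 7.
7 > 1, so both Tango is risk-dominant. Sam's payoff there is 7.

7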